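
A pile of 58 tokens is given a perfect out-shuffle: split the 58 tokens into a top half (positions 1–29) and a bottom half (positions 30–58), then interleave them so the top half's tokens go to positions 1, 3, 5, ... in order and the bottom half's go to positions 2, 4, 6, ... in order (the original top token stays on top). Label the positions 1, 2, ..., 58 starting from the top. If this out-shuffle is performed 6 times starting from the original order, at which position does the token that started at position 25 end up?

Track the token's position through each out-shuffle:
25 → 49 → 40 → 22 → 43 → 28 → 55

55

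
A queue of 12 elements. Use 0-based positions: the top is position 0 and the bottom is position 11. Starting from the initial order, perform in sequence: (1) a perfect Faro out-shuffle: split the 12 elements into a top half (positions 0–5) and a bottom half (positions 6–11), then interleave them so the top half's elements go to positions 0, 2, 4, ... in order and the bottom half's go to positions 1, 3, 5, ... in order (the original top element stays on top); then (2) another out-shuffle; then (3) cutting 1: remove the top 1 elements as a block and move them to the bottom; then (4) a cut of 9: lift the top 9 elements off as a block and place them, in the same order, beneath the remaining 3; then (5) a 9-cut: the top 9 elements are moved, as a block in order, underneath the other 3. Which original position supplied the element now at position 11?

7

Undo the operations in reverse order, starting from position 11:
  undo op 5 (cut 9): 11 ← 8
  undo op 4 (cut 9): 8 ← 5
  undo op 3 (cut 1): 5 ← 6
  undo op 2 (out-shuffle, from top half): 6 ← 3
  undo op 1 (out-shuffle, from bottom half): 3 ← 7
So the element at position 11 came from original position 7.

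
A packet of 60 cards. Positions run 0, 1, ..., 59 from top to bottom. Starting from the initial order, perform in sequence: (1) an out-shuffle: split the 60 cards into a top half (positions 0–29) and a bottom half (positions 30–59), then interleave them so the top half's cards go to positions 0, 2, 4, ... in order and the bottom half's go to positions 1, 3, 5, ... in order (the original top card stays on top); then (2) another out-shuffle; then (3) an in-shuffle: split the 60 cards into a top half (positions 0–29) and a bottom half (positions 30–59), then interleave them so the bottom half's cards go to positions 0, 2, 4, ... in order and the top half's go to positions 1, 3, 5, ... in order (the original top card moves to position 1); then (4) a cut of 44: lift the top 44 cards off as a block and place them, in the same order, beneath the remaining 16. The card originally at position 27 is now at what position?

Track the card from position 27 forward through each operation:
  after op 1 (out-shuffle): 27 → 54
  after op 2 (out-shuffle): 54 → 49
  after op 3 (in-shuffle): 49 → 38
  after op 4 (cut 44): 38 → 54

54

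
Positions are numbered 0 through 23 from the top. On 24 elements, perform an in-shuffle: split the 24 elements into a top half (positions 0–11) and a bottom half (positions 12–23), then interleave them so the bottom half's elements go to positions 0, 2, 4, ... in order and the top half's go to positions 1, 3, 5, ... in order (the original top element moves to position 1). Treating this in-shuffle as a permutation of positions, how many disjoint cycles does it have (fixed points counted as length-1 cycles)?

2

Trace each unvisited position around until it returns:
(0 1 3 7 15 6 ... len 20) (4 9 19 14)
2 cycles in total.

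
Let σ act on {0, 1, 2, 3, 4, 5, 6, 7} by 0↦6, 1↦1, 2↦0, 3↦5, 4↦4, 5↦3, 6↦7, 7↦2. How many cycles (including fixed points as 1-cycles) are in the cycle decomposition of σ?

Cycle decomposition: (0 6 7 2) (1) (3 5) (4).
4 cycles.

4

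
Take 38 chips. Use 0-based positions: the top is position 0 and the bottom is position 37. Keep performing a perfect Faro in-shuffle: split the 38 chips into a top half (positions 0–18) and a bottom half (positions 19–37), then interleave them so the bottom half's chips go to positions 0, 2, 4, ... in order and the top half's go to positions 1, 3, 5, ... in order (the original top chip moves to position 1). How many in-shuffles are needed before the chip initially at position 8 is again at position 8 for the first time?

Follow position 8 under repeated in-shuffles:
8 → 17 → 35 → 32 → 26 → 14 → 29 → 20 → 2 → 5 → 11 → 23 → 8
It first returns after 12 in-shuffles.

12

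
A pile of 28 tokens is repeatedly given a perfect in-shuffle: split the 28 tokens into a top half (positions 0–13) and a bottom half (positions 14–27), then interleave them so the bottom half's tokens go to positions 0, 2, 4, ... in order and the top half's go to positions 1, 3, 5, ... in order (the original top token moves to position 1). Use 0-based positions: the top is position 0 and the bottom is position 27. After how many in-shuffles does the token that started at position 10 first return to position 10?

28

Follow position 10 under repeated in-shuffles:
10 → 21 → 14 → 0 → 1 → 3 → 7 → 15 → ... → 10 (length 28)
It first returns after 28 in-shuffles.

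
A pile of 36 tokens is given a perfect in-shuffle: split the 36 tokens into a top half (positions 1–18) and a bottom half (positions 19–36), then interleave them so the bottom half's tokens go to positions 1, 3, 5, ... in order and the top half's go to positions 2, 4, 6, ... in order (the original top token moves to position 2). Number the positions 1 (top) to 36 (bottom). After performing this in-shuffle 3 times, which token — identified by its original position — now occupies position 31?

27

Work backwards from position 31, undoing one in-shuffle at a time:
31 ← 34 ← 17 ← 27
So the token now at position 31 started at position 27.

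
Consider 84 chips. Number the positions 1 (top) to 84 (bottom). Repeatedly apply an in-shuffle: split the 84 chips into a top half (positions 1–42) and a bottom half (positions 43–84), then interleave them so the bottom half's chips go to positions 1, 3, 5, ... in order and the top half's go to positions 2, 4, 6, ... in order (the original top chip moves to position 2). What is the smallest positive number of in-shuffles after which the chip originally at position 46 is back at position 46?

8

Follow position 46 under repeated in-shuffles:
46 → 7 → 14 → 28 → 56 → 27 → 54 → 23 → 46
It first returns after 8 in-shuffles.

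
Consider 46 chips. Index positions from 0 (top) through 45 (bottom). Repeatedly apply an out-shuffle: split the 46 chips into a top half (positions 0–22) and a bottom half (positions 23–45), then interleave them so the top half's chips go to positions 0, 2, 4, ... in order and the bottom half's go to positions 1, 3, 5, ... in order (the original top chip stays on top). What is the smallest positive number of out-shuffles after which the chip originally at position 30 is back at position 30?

Follow position 30 under repeated out-shuffles:
30 → 15 → 30
It first returns after 2 out-shuffles.

2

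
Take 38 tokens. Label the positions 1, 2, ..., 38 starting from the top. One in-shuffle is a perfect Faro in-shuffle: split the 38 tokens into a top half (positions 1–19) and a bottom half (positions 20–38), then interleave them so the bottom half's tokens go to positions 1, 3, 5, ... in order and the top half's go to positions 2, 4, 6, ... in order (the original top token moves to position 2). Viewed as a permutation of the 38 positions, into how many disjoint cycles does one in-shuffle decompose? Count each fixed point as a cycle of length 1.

Trace each unvisited position around until it returns:
(1 2 4 8 16 32 ... len 12) (3 6 12 24 9 18 ... len 12) (7 14 28 17 34 29 ... len 12) (13 26)
4 cycles in total.

4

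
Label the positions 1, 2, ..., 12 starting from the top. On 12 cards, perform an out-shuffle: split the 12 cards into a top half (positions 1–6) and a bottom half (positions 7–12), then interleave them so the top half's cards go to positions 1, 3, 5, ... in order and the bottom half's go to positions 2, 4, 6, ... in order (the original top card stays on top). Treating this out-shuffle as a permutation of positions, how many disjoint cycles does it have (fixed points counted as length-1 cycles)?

3

Trace each unvisited position around until it returns:
(1) (2 3 5 9 6 11 10 8 4 7) (12)
3 cycles in total.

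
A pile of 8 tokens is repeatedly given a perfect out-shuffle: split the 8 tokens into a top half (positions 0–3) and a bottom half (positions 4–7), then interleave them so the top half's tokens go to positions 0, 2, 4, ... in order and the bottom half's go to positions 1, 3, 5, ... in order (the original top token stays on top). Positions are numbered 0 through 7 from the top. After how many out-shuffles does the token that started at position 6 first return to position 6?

Follow position 6 under repeated out-shuffles:
6 → 5 → 3 → 6
It first returns after 3 out-shuffles.

3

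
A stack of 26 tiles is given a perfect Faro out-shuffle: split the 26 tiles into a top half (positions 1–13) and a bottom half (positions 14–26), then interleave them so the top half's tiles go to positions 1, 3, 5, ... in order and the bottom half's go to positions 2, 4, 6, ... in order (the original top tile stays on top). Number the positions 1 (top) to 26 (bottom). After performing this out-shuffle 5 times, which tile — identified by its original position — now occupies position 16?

21

Work backwards from position 16, undoing one out-shuffle at a time:
16 ← 21 ← 11 ← 6 ← 16 ← 21
So the tile now at position 16 started at position 21.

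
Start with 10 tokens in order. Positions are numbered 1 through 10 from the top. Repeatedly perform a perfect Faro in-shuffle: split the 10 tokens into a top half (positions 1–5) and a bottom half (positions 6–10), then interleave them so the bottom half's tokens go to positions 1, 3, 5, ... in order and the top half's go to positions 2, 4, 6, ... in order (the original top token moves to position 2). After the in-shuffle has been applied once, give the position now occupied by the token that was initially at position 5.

10

Track the token's position through each in-shuffle:
5 → 10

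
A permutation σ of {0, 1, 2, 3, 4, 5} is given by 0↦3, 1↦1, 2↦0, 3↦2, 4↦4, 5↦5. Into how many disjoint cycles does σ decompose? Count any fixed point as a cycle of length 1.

Cycle decomposition: (0 3 2) (1) (4) (5).
4 cycles.

4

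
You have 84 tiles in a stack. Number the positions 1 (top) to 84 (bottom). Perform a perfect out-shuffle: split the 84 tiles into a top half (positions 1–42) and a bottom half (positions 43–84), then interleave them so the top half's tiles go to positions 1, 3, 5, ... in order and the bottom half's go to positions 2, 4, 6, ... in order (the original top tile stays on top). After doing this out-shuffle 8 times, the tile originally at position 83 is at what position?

77

Track the tile's position through each out-shuffle:
83 → 82 → 80 → 76 → 68 → 52 → 20 → 39 → 77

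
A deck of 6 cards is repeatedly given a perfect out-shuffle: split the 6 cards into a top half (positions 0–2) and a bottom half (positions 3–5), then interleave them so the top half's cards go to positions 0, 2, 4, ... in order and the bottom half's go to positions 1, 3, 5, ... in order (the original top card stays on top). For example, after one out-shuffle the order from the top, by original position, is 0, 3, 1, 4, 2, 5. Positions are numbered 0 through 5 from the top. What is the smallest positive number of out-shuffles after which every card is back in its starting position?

4

The out-shuffle permutes the 6 positions with cycle lengths [1, 1, 4].
Every card is home exactly when every cycle has completed a whole number of laps, i.e. after lcm(1, 4) = 4 out-shuffles.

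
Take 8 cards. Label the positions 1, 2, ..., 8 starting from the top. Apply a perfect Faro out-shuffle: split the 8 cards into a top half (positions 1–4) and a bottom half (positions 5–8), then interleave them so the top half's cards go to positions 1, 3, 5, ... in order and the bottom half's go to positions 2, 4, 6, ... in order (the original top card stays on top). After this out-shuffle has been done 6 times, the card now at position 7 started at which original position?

7

Work backwards from position 7, undoing one out-shuffle at a time:
7 ← 4 ← 6 ← 7 ← 4 ← 6 ← 7
So the card now at position 7 started at position 7.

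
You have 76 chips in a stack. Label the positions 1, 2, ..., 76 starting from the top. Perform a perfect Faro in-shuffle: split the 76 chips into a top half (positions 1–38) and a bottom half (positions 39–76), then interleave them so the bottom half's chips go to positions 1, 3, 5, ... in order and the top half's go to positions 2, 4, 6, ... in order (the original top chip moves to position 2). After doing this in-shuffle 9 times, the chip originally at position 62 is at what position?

20

Track the chip's position through each in-shuffle:
62 → 47 → 17 → 34 → 68 → 59 → 41 → 5 → 10 → 20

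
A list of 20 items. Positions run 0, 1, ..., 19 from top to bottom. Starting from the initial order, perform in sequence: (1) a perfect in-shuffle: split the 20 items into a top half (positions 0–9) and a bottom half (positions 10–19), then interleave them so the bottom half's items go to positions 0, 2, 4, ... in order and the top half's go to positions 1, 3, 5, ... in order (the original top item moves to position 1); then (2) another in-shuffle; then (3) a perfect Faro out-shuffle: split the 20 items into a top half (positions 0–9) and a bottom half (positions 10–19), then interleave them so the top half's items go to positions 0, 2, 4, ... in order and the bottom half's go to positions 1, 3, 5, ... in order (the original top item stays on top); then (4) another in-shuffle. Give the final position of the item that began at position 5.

Track the item from position 5 forward through each operation:
  after op 1 (in-shuffle): 5 → 11
  after op 2 (in-shuffle): 11 → 2
  after op 3 (out-shuffle): 2 → 4
  after op 4 (in-shuffle): 4 → 9

9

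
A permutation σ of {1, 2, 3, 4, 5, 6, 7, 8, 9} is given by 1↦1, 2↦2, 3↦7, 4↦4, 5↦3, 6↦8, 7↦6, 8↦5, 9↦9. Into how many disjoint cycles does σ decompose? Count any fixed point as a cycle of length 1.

5

Cycle decomposition: (1) (2) (3 7 6 8 5) (4) (9).
5 cycles.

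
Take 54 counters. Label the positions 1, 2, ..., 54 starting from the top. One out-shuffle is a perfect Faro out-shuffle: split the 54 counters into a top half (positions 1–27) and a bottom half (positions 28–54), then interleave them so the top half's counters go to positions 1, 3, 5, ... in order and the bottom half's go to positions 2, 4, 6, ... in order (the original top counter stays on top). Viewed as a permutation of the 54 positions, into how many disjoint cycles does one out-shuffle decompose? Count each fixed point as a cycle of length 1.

3

Trace each unvisited position around until it returns:
(1) (2 3 5 9 17 33 ... len 52) (54)
3 cycles in total.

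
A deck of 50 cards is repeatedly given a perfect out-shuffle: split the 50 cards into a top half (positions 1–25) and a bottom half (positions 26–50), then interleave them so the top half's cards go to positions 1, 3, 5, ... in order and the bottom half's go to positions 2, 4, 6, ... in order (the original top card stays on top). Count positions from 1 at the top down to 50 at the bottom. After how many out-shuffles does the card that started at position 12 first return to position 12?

21

Follow position 12 under repeated out-shuffles:
12 → 23 → 45 → 40 → 30 → 10 → 19 → 37 → ... → 12 (length 21)
It first returns after 21 out-shuffles.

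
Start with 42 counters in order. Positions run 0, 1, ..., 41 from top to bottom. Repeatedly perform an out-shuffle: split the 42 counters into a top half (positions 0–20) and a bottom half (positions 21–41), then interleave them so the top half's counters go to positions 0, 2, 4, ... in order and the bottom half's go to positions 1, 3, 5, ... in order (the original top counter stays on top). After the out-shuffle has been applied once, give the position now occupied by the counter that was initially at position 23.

Track the counter's position through each out-shuffle:
23 → 5

5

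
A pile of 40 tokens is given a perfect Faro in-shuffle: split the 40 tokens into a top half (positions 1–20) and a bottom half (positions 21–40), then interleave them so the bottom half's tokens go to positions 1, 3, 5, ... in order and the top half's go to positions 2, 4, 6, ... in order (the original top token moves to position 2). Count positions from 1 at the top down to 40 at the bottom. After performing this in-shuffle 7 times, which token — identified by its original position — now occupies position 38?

24

Work backwards from position 38, undoing one in-shuffle at a time:
38 ← 19 ← 30 ← 15 ← 28 ← 14 ← 7 ← 24
So the token now at position 38 started at position 24.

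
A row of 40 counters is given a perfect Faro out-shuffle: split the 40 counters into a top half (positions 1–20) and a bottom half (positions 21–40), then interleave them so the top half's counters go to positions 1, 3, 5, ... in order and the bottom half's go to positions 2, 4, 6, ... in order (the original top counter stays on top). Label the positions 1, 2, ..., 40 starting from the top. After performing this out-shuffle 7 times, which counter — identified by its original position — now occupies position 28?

7

Work backwards from position 28, undoing one out-shuffle at a time:
28 ← 34 ← 37 ← 19 ← 10 ← 25 ← 13 ← 7
So the counter now at position 28 started at position 7.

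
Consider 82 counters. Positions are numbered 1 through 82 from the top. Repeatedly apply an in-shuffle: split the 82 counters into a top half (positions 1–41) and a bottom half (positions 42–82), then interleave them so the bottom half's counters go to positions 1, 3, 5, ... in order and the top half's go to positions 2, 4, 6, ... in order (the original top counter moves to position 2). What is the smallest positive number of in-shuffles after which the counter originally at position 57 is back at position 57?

Follow position 57 under repeated in-shuffles:
57 → 31 → 62 → 41 → 82 → 81 → 79 → 75 → ... → 57 (length 82)
It first returns after 82 in-shuffles.

82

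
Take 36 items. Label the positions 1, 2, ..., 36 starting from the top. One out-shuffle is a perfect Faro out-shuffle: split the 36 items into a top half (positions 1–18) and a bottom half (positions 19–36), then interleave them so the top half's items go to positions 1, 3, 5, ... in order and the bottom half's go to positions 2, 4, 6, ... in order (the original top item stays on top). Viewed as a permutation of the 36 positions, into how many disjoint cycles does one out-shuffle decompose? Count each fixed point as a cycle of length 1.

Trace each unvisited position around until it returns:
(1) (2 3 5 9 17 33 ... len 12) (4 7 13 25 14 27 ... len 12) (6 11 21) (8 15 29 22) (16 31 26) (36)
7 cycles in total.

7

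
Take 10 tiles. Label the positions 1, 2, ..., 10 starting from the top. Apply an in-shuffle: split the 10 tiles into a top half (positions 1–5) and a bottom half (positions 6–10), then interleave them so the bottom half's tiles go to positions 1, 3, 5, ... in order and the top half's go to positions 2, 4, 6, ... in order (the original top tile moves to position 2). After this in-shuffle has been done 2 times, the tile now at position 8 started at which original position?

Work backwards from position 8, undoing one in-shuffle at a time:
8 ← 4 ← 2
So the tile now at position 8 started at position 2.

2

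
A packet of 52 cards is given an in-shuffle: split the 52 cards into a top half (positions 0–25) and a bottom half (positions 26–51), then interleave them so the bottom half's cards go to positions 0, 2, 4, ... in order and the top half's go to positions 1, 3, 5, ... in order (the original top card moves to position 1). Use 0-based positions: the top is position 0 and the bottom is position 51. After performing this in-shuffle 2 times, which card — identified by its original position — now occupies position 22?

Work backwards from position 22, undoing one in-shuffle at a time:
22 ← 37 ← 18
So the card now at position 22 started at position 18.

18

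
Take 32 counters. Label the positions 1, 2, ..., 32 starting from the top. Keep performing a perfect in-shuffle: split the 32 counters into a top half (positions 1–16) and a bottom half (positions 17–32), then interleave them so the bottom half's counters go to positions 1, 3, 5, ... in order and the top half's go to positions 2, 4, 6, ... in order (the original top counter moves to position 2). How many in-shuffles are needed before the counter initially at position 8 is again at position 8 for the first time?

10

Follow position 8 under repeated in-shuffles:
8 → 16 → 32 → 31 → 29 → 25 → 17 → 1 → 2 → 4 → 8
It first returns after 10 in-shuffles.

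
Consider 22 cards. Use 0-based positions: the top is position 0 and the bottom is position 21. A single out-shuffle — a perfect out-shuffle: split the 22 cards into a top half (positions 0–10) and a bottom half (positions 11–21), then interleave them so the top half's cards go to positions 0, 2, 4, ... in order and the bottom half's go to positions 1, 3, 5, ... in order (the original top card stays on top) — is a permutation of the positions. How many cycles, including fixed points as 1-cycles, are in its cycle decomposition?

Trace each unvisited position around until it returns:
(0) (1 2 4 8 16 11) (3 6 12) (5 10 20 19 17 13) (7 14) (9 18 15) (21)
7 cycles in total.

7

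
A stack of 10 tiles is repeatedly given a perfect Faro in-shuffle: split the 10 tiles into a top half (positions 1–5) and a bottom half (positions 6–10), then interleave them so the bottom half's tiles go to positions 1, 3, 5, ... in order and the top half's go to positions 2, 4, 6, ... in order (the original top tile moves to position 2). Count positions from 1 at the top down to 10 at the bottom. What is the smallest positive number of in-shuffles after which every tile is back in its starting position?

10

The in-shuffle permutes the 10 positions with cycle lengths [10].
Every tile is home exactly when every cycle has completed a whole number of laps, i.e. after lcm(10) = 10 in-shuffles.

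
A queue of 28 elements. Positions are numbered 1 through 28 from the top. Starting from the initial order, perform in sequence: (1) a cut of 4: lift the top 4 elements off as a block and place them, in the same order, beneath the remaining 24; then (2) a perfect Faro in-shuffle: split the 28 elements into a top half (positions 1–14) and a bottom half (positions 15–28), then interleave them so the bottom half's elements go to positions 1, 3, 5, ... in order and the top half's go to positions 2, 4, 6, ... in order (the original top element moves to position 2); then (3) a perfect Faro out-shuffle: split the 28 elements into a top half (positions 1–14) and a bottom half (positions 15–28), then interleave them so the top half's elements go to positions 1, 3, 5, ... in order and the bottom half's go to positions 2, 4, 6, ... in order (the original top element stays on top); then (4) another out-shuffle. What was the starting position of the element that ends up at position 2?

8

Undo the operations in reverse order, starting from position 2:
  undo op 4 (out-shuffle, from bottom half): 2 ← 15
  undo op 3 (out-shuffle, from top half): 15 ← 8
  undo op 2 (in-shuffle, from top half): 8 ← 4
  undo op 1 (cut 4): 4 ← 8
So the element at position 2 came from original position 8.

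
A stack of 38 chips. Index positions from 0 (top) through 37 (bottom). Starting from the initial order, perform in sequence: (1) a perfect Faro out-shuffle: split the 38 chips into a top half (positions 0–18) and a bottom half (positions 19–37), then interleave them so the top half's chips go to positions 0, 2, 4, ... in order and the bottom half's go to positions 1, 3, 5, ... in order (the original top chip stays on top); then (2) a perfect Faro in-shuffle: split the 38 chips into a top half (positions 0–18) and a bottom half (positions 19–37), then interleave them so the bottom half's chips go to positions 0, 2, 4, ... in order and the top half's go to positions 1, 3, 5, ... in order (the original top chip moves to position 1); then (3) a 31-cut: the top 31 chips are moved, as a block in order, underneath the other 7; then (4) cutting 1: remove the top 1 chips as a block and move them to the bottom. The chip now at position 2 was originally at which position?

Undo the operations in reverse order, starting from position 2:
  undo op 4 (cut 1): 2 ← 3
  undo op 3 (cut 31): 3 ← 34
  undo op 2 (in-shuffle, from bottom half): 34 ← 36
  undo op 1 (out-shuffle, from top half): 36 ← 18
So the chip at position 2 came from original position 18.

18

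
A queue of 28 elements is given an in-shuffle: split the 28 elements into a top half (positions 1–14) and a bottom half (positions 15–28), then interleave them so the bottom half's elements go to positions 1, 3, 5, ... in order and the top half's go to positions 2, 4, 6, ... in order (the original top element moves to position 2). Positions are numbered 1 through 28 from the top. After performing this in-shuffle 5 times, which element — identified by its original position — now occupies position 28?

19

Work backwards from position 28, undoing one in-shuffle at a time:
28 ← 14 ← 7 ← 18 ← 9 ← 19
So the element now at position 28 started at position 19.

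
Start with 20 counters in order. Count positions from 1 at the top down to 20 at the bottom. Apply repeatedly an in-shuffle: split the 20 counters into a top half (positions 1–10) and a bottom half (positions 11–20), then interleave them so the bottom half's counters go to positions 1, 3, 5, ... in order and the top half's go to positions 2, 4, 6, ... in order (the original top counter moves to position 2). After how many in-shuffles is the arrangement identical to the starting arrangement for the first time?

The in-shuffle permutes the 20 positions with cycle lengths [2, 3, 3, 6, 6].
Every counter is home exactly when every cycle has completed a whole number of laps, i.e. after lcm(2, 3, 6) = 6 in-shuffles.

6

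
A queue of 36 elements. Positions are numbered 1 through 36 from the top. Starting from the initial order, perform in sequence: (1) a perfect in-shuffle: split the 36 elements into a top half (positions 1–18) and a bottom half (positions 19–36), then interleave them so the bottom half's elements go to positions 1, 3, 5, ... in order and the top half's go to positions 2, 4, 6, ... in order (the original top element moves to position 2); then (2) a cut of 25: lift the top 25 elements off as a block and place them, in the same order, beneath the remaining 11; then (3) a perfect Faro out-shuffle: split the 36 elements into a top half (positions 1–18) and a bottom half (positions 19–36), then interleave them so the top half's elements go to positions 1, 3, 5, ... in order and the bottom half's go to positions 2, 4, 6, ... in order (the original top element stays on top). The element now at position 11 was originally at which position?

Undo the operations in reverse order, starting from position 11:
  undo op 3 (out-shuffle, from top half): 11 ← 6
  undo op 2 (cut 25): 6 ← 31
  undo op 1 (in-shuffle, from bottom half): 31 ← 34
So the element at position 11 came from original position 34.

34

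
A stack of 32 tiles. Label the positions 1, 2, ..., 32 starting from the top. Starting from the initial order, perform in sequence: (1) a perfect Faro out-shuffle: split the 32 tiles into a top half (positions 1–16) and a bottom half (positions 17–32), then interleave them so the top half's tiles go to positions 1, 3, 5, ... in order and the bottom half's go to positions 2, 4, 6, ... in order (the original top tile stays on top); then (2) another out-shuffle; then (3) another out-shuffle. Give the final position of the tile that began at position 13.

4

Track the tile from position 13 forward through each operation:
  after op 1 (out-shuffle): 13 → 25
  after op 2 (out-shuffle): 25 → 18
  after op 3 (out-shuffle): 18 → 4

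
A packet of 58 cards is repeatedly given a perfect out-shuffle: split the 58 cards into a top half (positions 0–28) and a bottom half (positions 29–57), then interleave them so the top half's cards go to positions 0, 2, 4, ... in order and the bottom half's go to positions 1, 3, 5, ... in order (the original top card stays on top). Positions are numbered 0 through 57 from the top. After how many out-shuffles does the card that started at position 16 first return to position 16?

18

Follow position 16 under repeated out-shuffles:
16 → 32 → 7 → 14 → 28 → 56 → 55 → 53 → 49 → 41 → 25 → 50 → 43 → 29 → 1 → 2 → 4 → 8 → 16
It first returns after 18 out-shuffles.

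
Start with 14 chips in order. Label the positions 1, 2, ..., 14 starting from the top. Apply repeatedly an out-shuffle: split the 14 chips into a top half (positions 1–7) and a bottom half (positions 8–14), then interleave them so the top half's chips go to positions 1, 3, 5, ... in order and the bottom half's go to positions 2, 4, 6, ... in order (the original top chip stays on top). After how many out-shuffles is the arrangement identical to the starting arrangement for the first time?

12

The out-shuffle permutes the 14 positions with cycle lengths [1, 1, 12].
Every chip is home exactly when every cycle has completed a whole number of laps, i.e. after lcm(1, 12) = 12 out-shuffles.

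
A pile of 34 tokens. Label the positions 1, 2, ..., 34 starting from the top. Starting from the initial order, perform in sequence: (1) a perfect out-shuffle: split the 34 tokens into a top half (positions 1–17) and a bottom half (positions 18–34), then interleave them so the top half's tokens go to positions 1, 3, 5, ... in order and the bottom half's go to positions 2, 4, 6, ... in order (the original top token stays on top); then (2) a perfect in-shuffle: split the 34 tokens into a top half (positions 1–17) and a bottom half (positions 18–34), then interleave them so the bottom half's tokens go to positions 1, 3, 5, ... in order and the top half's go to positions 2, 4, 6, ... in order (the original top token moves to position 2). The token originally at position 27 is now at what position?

5

Track the token from position 27 forward through each operation:
  after op 1 (out-shuffle): 27 → 20
  after op 2 (in-shuffle): 20 → 5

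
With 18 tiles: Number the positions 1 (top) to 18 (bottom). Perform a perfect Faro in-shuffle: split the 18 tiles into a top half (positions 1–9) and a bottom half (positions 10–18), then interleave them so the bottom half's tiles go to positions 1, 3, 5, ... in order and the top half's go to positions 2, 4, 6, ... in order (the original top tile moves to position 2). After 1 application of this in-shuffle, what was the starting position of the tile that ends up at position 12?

6

Work backwards from position 12, undoing one in-shuffle at a time:
12 ← 6
So the tile now at position 12 started at position 6.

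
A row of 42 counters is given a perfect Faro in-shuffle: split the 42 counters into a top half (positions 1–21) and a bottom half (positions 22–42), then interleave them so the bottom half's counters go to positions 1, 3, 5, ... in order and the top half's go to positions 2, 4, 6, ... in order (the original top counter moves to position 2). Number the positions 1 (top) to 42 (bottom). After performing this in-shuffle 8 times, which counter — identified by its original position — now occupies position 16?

35

Work backwards from position 16, undoing one in-shuffle at a time:
16 ← 8 ← 4 ← 2 ← 1 ← 22 ← 11 ← 27 ← 35
So the counter now at position 16 started at position 35.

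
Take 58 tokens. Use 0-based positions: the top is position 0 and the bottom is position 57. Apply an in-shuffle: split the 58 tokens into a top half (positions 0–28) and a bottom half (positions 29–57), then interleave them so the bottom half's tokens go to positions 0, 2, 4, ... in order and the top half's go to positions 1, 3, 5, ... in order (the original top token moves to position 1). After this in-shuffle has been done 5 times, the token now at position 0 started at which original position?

23

Work backwards from position 0, undoing one in-shuffle at a time:
0 ← 29 ← 14 ← 36 ← 47 ← 23
So the token now at position 0 started at position 23.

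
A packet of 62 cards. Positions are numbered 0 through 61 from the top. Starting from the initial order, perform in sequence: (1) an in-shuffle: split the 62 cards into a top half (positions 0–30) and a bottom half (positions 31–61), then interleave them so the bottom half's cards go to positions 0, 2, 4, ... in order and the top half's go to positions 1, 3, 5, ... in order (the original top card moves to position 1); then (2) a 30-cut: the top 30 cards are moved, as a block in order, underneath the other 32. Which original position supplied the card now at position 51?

Undo the operations in reverse order, starting from position 51:
  undo op 2 (cut 30): 51 ← 19
  undo op 1 (in-shuffle, from top half): 19 ← 9
So the card at position 51 came from original position 9.

9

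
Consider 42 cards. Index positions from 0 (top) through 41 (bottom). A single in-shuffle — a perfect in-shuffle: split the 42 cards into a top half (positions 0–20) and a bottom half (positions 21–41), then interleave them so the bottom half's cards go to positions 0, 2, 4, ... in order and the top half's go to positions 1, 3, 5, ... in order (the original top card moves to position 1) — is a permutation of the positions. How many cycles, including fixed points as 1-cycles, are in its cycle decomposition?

3

Trace each unvisited position around until it returns:
(0 1 3 7 15 31 ... len 14) (2 5 11 23 4 9 ... len 14) (6 13 27 12 25 8 ... len 14)
3 cycles in total.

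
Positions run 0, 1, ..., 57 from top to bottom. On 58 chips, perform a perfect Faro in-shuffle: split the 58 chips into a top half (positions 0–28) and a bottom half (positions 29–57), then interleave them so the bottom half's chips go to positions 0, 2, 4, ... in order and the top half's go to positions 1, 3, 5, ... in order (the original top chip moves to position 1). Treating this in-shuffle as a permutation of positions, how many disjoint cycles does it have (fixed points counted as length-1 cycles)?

Trace each unvisited position around until it returns:
(0 1 3 7 15 31 ... len 58)
1 cycle in total.

1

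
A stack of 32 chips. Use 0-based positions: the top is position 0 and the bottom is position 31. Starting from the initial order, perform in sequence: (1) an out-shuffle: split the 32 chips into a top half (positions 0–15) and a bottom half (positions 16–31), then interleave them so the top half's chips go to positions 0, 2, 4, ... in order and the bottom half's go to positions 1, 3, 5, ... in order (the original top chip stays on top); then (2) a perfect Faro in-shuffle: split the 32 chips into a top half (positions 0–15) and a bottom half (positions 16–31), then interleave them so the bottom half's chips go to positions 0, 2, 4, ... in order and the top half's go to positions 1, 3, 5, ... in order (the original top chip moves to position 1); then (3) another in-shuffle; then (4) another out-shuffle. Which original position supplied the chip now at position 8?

Undo the operations in reverse order, starting from position 8:
  undo op 4 (out-shuffle, from top half): 8 ← 4
  undo op 3 (in-shuffle, from bottom half): 4 ← 18
  undo op 2 (in-shuffle, from bottom half): 18 ← 25
  undo op 1 (out-shuffle, from bottom half): 25 ← 28
So the chip at position 8 came from original position 28.

28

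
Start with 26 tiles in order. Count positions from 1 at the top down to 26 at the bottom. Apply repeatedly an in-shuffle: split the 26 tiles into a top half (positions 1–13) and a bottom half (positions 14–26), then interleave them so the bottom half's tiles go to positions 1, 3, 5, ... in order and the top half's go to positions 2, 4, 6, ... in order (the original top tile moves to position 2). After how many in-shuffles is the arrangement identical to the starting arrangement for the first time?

18

The in-shuffle permutes the 26 positions with cycle lengths [2, 6, 18].
Every tile is home exactly when every cycle has completed a whole number of laps, i.e. after lcm(2, 6, 18) = 18 in-shuffles.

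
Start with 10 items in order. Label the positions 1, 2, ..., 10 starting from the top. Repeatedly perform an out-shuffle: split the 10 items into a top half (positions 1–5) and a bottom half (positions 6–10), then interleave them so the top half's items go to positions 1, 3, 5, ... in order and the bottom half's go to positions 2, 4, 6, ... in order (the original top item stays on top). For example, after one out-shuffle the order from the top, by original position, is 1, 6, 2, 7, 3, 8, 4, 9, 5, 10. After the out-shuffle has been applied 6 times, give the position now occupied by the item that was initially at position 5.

Track the item's position through each out-shuffle:
5 → 9 → 8 → 6 → 2 → 3 → 5

5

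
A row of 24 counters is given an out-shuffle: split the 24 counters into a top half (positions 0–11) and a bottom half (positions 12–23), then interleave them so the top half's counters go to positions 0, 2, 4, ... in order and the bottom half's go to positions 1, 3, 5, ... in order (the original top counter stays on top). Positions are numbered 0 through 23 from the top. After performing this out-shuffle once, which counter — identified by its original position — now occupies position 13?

Work backwards from position 13, undoing one out-shuffle at a time:
13 ← 18
So the counter now at position 13 started at position 18.

18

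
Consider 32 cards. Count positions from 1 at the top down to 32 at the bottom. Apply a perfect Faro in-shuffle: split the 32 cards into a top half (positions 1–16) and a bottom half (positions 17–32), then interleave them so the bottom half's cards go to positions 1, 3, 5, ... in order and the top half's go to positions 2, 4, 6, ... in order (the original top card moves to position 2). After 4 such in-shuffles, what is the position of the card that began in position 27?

3

Track the card's position through each in-shuffle:
27 → 21 → 9 → 18 → 3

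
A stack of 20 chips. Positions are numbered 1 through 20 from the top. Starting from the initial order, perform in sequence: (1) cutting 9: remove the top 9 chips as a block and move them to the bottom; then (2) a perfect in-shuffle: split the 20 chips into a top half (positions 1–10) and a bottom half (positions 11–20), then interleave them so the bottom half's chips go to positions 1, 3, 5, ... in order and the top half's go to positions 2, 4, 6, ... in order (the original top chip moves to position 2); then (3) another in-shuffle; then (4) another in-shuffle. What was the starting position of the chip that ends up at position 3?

Undo the operations in reverse order, starting from position 3:
  undo op 4 (in-shuffle, from bottom half): 3 ← 12
  undo op 3 (in-shuffle, from top half): 12 ← 6
  undo op 2 (in-shuffle, from top half): 6 ← 3
  undo op 1 (cut 9): 3 ← 12
So the chip at position 3 came from original position 12.

12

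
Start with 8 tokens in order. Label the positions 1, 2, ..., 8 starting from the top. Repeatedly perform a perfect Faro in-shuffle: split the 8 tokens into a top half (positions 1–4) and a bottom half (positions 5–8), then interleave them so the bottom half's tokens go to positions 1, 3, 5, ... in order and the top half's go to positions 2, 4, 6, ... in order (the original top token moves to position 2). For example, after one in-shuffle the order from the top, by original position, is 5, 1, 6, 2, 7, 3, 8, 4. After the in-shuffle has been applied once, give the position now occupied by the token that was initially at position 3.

Track the token's position through each in-shuffle:
3 → 6

6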